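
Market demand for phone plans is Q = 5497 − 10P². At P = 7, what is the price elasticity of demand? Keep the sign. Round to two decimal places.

-0.20

At P = 7, Q = 5007.
dQ/dP = −20P = -140.
ε = (dQ/dP)(P/Q) = (-140)(7/5007).
|ε| < 1, so demand is inelastic at this price.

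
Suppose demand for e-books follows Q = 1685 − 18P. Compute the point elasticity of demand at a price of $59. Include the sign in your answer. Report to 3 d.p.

-1.705

At P = 59, Q = 623.
dQ/dP = −18.
ε = (dQ/dP)(P/Q) = (-18)(59/623).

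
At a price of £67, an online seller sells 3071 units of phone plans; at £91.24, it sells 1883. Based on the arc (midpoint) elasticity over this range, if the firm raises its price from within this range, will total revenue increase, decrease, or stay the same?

decrease

Arc ε = (-1188/24.24)(79.12/2477.0) ≈ -1.565.
|ε| = 1.57 > 1, so demand is elastic. A price rise therefore reduces total revenue.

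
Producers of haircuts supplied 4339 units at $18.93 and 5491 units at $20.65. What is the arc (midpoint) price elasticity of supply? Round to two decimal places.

ΔQ = 5491 − 4339 = 1152; ΔP = 20.65 − 18.93 = 1.72.
Midpoints: P̄ = 19.79, Q̄ = 4915.0.
ε_s = (ΔQ/ΔP)(P̄/Q̄) = (1152/1.72)(19.79/4915.0).

2.70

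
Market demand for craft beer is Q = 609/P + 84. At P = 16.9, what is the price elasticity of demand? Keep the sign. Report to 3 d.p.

At P = 16.9, Q = 120.036.
dQ/dP = −609/P² = -2.132.
ε = (dQ/dP)(P/Q) = (-2.132)(16.9/120.036).

-0.300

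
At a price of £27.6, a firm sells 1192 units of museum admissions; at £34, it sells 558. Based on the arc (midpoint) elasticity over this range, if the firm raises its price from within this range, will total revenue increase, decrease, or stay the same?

decrease

Arc ε = (-634/6.4)(30.80/875.0) ≈ -3.487.
|ε| = 3.49 > 1, so demand is elastic. A price rise therefore reduces total revenue.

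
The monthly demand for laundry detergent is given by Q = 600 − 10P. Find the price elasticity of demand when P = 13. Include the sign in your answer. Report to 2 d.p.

-0.28

At P = 13, Q = 470.
dQ/dP = −10.
ε = (dQ/dP)(P/Q) = (-10)(13/470).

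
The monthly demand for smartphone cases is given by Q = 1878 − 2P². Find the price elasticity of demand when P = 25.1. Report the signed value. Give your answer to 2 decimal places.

At P = 25.1, Q = 617.980.
dQ/dP = −4P = -100.400.
ε = (dQ/dP)(P/Q) = (-100.400)(25.1/617.980).

-4.08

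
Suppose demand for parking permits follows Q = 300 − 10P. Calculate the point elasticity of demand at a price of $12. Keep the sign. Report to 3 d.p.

-0.667

At P = 12, Q = 180.
dQ/dP = −10.
ε = (dQ/dP)(P/Q) = (-10)(12/180).
|ε| < 1, so demand is inelastic at this price.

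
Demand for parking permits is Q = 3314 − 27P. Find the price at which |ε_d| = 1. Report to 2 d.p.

For linear demand Q = a − bP, ε = −bP/(a − bP). |ε| = 1 when bP = a − bP, i.e. P = a/(2b).
P = 3314/(2·27) = 3314/54 = 61.3704.

61.37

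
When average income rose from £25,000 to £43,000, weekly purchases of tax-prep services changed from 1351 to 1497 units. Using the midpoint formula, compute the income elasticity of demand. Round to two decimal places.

ΔQ = 146, ΔI = 18000. Midpoints: Ī = 34,000, Q̄ = 1424.0.
ε_I = (ΔQ/ΔI)(Ī/Q̄) = (146/18000)(34000/1424.0).

0.19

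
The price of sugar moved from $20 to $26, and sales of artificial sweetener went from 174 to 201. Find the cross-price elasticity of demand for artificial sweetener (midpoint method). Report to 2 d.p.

ΔQ_x = 201 − 174 = 27; ΔP_y = 26 − 20 = 6.
Midpoints: P̄_y = 23.00, Q̄_x = 187.5.
ε_xy = (ΔQ_x/ΔP_y)(P̄_y/Q̄_x) = (27/6)(23.00/187.5).

0.55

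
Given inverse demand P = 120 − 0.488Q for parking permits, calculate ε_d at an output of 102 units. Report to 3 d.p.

At Q = 102, P = 120 − 0.488(102) = 70.22.
dP/dQ = −0.488, so dQ/dP = 1/(−0.488) = -2.049.
ε = (dQ/dP)(P/Q) = (-2.049)(70.22/102).

-1.411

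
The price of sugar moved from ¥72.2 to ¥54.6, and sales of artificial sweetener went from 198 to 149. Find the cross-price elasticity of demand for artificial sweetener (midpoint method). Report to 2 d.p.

ΔQ_x = 149 − 198 = -49; ΔP_y = 54.6 − 72.2 = -17.6.
Midpoints: P̄_y = 63.40, Q̄_x = 173.5.
ε_xy = (ΔQ_x/ΔP_y)(P̄_y/Q̄_x) = (-49/-17.6)(63.40/173.5).

1.02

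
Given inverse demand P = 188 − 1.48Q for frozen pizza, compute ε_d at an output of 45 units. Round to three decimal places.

At Q = 45, P = 188 − 1.48(45) = 121.40.
dP/dQ = −1.48, so dQ/dP = 1/(−1.48) = -0.676.
ε = (dQ/dP)(P/Q) = (-0.676)(121.40/45).

-1.823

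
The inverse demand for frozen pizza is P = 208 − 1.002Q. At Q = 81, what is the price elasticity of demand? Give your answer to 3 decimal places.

At Q = 81, P = 208 − 1.002(81) = 126.84.
dP/dQ = −1.002, so dQ/dP = 1/(−1.002) = -0.998.
ε = (dQ/dP)(P/Q) = (-0.998)(126.84/81).

-1.563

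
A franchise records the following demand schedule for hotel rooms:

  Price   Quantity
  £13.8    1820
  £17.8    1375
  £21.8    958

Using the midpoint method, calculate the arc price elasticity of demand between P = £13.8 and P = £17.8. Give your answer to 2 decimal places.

-1.10

At P = 13.8, Q = 1820; at P = 17.8, Q = 1375.
ΔQ = -445, ΔP = 4.0. Midpoints: P̄ = 15.80, Q̄ = 1597.5.
ε = (ΔQ/ΔP)(P̄/Q̄) = (-445/4.0)(15.80/1597.5).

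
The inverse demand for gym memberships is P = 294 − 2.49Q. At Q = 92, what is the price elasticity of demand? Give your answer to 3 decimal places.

At Q = 92, P = 294 − 2.49(92) = 64.92.
dP/dQ = −2.49, so dQ/dP = 1/(−2.49) = -0.402.
ε = (dQ/dP)(P/Q) = (-0.402)(64.92/92).

-0.283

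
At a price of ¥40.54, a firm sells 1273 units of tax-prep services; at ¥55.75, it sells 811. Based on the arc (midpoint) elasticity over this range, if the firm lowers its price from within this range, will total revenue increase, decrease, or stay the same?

increase

Arc ε = (-462/15.21)(48.14/1042.0) ≈ -1.403.
|ε| = 1.40 > 1, so demand is elastic. A price cut therefore raises total revenue.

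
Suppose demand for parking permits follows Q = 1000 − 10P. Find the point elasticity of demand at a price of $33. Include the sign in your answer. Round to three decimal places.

-0.493

At P = 33, Q = 670.
dQ/dP = −10.
ε = (dQ/dP)(P/Q) = (-10)(33/670).
|ε| < 1, so demand is inelastic at this price.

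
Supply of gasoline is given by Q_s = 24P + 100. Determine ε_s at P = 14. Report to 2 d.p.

0.77

At P = 14, Q_s = 436.
dQ_s/dP = 24.
ε_s = (dQ_s/dP)(P/Q_s) = (24)(14/436).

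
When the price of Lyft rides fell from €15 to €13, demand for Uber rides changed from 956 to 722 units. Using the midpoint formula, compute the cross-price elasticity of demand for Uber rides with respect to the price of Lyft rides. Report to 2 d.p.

ΔQ_x = 722 − 956 = -234; ΔP_y = 13 − 15 = -2.
Midpoints: P̄_y = 14.00, Q̄_x = 839.0.
ε_xy = (ΔQ_x/ΔP_y)(P̄_y/Q̄_x) = (-234/-2)(14.00/839.0).

1.95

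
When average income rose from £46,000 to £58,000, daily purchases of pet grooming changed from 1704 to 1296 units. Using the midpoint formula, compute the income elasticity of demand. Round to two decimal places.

-1.18

ΔQ = -408, ΔI = 12000. Midpoints: Ī = 52,000, Q̄ = 1500.0.
ε_I = (ΔQ/ΔI)(Ī/Q̄) = (-408/12000)(52000/1500.0).
ε_I < 0, so the good is inferior.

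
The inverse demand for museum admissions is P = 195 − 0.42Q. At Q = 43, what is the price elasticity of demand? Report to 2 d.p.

-9.80

At Q = 43, P = 195 − 0.42(43) = 176.94.
dP/dQ = −0.42, so dQ/dP = 1/(−0.42) = -2.381.
ε = (dQ/dP)(P/Q) = (-2.381)(176.94/43).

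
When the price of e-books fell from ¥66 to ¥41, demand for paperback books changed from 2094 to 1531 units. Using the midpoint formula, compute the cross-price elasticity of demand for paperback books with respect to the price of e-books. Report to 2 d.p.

ΔQ_x = 1531 − 2094 = -563; ΔP_y = 41 − 66 = -25.
Midpoints: P̄_y = 53.50, Q̄_x = 1812.5.
ε_xy = (ΔQ_x/ΔP_y)(P̄_y/Q̄_x) = (-563/-25)(53.50/1812.5).

0.66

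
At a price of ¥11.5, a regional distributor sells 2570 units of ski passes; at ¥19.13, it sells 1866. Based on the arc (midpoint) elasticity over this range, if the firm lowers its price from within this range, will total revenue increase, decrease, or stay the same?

decrease

Arc ε = (-704/7.63)(15.31/2218.0) ≈ -0.637.
|ε| = 0.64 < 1, so demand is inelastic. A price cut therefore reduces total revenue.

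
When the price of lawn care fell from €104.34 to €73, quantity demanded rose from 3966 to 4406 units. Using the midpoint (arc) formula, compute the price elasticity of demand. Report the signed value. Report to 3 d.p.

ΔQ = 4406 − 3966 = 440; ΔP = 73 − 104.34 = -31.34.
Midpoints: P̄ = 88.67, Q̄ = 4186.0.
ε = (ΔQ/ΔP)(P̄/Q̄) = (440/-31.34)(88.67/4186.0).

-0.297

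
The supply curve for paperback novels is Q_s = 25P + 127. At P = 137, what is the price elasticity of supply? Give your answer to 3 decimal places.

0.964

At P = 137, Q_s = 3552.
dQ_s/dP = 25.
ε_s = (dQ_s/dP)(P/Q_s) = (25)(137/3552).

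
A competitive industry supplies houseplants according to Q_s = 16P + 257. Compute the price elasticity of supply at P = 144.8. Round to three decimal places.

0.900

At P = 144.8, Q_s = 2573.80.
dQ_s/dP = 16.
ε_s = (dQ_s/dP)(P/Q_s) = (16)(144.8/2573.80).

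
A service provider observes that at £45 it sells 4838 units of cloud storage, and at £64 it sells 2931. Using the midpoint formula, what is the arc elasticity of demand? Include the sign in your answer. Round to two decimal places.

ΔQ = 2931 − 4838 = -1907; ΔP = 64 − 45 = 19.
Midpoints: P̄ = 54.50, Q̄ = 3884.5.
ε = (ΔQ/ΔP)(P̄/Q̄) = (-1907/19)(54.50/3884.5).

-1.41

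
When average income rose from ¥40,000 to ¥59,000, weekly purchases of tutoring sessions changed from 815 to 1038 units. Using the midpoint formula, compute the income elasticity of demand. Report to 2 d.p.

ΔQ = 223, ΔI = 19000. Midpoints: Ī = 49,500, Q̄ = 926.5.
ε_I = (ΔQ/ΔI)(Ī/Q̄) = (223/19000)(49500/926.5).

0.63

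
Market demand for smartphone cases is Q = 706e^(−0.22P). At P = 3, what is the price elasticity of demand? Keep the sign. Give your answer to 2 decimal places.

At P = 3, Q = 364.897.
dQ/dP = −0.22·706e^(−0.22P) = −0.22Q = -80.277.
ε = (dQ/dP)(P/Q) = (-80.277)(3/364.897).
|ε| < 1, so demand is inelastic at this price.

-0.66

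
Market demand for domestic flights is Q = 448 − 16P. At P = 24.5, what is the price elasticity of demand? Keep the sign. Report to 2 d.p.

-7.00

At P = 24.5, Q = 56.
dQ/dP = −16.
ε = (dQ/dP)(P/Q) = (-16)(24.5/56).
|ε| > 1, so demand is elastic at this price.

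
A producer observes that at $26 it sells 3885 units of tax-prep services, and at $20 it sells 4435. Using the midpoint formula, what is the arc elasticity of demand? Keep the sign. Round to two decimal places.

ΔQ = 4435 − 3885 = 550; ΔP = 20 − 26 = -6.
Midpoints: P̄ = 23.00, Q̄ = 4160.0.
ε = (ΔQ/ΔP)(P̄/Q̄) = (550/-6)(23.00/4160.0).

-0.51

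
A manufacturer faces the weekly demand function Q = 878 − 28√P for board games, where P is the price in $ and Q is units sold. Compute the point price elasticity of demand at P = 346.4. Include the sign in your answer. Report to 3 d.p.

At P = 346.4, Q = 356.869.
dQ/dP = −28/(2√P) = -0.752.
ε = (dQ/dP)(P/Q) = (-0.752)(346.4/356.869).
|ε| < 1, so demand is inelastic at this price.

-0.730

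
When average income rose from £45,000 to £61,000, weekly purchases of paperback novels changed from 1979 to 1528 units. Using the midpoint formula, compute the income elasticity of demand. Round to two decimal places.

ΔQ = -451, ΔI = 16000. Midpoints: Ī = 53,000, Q̄ = 1753.5.
ε_I = (ΔQ/ΔI)(Ī/Q̄) = (-451/16000)(53000/1753.5).

-0.85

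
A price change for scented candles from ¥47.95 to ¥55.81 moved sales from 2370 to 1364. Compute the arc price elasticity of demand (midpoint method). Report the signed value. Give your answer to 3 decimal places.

-3.557

ΔQ = 1364 − 2370 = -1006; ΔP = 55.81 − 47.95 = 7.86.
Midpoints: P̄ = 51.88, Q̄ = 1867.0.
ε = (ΔQ/ΔP)(P̄/Q̄) = (-1006/7.86)(51.88/1867.0).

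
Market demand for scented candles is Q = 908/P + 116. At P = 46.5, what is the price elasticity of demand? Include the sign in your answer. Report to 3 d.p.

At P = 46.5, Q = 135.527.
dQ/dP = −908/P² = -0.420.
ε = (dQ/dP)(P/Q) = (-0.420)(46.5/135.527).
|ε| < 1, so demand is inelastic at this price.

-0.144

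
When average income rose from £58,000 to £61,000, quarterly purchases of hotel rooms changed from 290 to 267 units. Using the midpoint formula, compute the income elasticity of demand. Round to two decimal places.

ΔQ = -23, ΔI = 3000. Midpoints: Ī = 59,500, Q̄ = 278.5.
ε_I = (ΔQ/ΔI)(Ī/Q̄) = (-23/3000)(59500/278.5).

-1.64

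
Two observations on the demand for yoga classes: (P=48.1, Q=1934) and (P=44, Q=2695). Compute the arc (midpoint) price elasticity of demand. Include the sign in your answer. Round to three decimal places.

-3.693

ΔQ = 2695 − 1934 = 761; ΔP = 44 − 48.1 = -4.1.
Midpoints: P̄ = 46.05, Q̄ = 2314.5.
ε = (ΔQ/ΔP)(P̄/Q̄) = (761/-4.1)(46.05/2314.5).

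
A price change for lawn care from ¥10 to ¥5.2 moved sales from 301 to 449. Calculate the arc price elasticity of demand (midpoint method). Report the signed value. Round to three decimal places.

-0.625

ΔQ = 449 − 301 = 148; ΔP = 5.2 − 10 = -4.8.
Midpoints: P̄ = 7.60, Q̄ = 375.0.
ε = (ΔQ/ΔP)(P̄/Q̄) = (148/-4.8)(7.60/375.0).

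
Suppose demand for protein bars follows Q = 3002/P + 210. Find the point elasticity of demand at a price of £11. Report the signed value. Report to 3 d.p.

-0.565

At P = 11, Q = 482.909.
dQ/dP = −3002/P² = -24.810.
ε = (dQ/dP)(P/Q) = (-24.810)(11/482.909).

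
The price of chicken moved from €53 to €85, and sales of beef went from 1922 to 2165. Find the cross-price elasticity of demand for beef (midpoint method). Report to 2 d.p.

ΔQ_x = 2165 − 1922 = 243; ΔP_y = 85 − 53 = 32.
Midpoints: P̄_y = 69.00, Q̄_x = 2043.5.
ε_xy = (ΔQ_x/ΔP_y)(P̄_y/Q̄_x) = (243/32)(69.00/2043.5).

0.26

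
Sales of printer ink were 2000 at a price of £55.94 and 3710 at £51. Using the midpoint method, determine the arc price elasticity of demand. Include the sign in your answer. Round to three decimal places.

-6.483

ΔQ = 3710 − 2000 = 1710; ΔP = 51 − 55.94 = -4.94.
Midpoints: P̄ = 53.47, Q̄ = 2855.0.
ε = (ΔQ/ΔP)(P̄/Q̄) = (1710/-4.94)(53.47/2855.0).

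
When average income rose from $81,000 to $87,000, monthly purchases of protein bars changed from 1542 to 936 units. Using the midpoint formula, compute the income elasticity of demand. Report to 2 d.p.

-6.85

ΔQ = -606, ΔI = 6000. Midpoints: Ī = 84,000, Q̄ = 1239.0.
ε_I = (ΔQ/ΔI)(Ī/Q̄) = (-606/6000)(84000/1239.0).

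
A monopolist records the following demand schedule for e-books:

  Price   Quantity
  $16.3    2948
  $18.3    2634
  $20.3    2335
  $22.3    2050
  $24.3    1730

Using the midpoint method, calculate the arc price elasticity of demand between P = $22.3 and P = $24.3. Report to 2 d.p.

At P = 22.3, Q = 2050; at P = 24.3, Q = 1730.
ΔQ = -320, ΔP = 2.0. Midpoints: P̄ = 23.30, Q̄ = 1890.0.
ε = (ΔQ/ΔP)(P̄/Q̄) = (-320/2.0)(23.30/1890.0).

-1.97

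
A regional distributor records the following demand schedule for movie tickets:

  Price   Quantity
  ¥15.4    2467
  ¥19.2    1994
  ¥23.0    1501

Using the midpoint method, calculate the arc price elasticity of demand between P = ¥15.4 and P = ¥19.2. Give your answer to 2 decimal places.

-0.97

At P = 15.4, Q = 2467; at P = 19.2, Q = 1994.
ΔQ = -473, ΔP = 3.8. Midpoints: P̄ = 17.30, Q̄ = 2230.5.
ε = (ΔQ/ΔP)(P̄/Q̄) = (-473/3.8)(17.30/2230.5).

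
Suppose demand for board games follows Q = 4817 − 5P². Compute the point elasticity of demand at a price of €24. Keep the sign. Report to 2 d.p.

-2.97

At P = 24, Q = 1937.
dQ/dP = −10P = -240.
ε = (dQ/dP)(P/Q) = (-240)(24/1937).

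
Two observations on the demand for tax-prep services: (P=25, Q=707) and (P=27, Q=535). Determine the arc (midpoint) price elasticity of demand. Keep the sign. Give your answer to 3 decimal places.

ΔQ = 535 − 707 = -172; ΔP = 27 − 25 = 2.
Midpoints: P̄ = 26.00, Q̄ = 621.0.
ε = (ΔQ/ΔP)(P̄/Q̄) = (-172/2)(26.00/621.0).

-3.601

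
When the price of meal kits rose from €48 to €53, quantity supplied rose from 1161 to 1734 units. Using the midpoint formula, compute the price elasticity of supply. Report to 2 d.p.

4.00

ΔQ = 1734 − 1161 = 573; ΔP = 53 − 48 = 5.
Midpoints: P̄ = 50.50, Q̄ = 1447.5.
ε_s = (ΔQ/ΔP)(P̄/Q̄) = (573/5)(50.50/1447.5).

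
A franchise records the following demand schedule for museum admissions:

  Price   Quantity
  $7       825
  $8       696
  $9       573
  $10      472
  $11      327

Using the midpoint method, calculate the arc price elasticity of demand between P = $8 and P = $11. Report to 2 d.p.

-2.28

At P = 8, Q = 696; at P = 11, Q = 327.
ΔQ = -369, ΔP = 3. Midpoints: P̄ = 9.50, Q̄ = 511.5.
ε = (ΔQ/ΔP)(P̄/Q̄) = (-369/3)(9.50/511.5).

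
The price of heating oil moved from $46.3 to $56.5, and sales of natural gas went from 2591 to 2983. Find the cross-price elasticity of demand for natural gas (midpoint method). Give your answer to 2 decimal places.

ΔQ_x = 2983 − 2591 = 392; ΔP_y = 56.5 − 46.3 = 10.2.
Midpoints: P̄_y = 51.40, Q̄_x = 2787.0.
ε_xy = (ΔQ_x/ΔP_y)(P̄_y/Q̄_x) = (392/10.2)(51.40/2787.0).

0.71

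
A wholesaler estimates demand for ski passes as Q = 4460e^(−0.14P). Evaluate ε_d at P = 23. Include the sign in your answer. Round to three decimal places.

-3.220

At P = 23, Q = 178.200.
dQ/dP = −0.14·4460e^(−0.14P) = −0.14Q = -24.948.
ε = (dQ/dP)(P/Q) = (-24.948)(23/178.200).
|ε| > 1, so demand is elastic at this price.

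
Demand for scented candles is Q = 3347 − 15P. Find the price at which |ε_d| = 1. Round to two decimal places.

111.57

For linear demand Q = a − bP, ε = −bP/(a − bP). |ε| = 1 when bP = a − bP, i.e. P = a/(2b).
P = 3347/(2·15) = 3347/30 = 111.5667.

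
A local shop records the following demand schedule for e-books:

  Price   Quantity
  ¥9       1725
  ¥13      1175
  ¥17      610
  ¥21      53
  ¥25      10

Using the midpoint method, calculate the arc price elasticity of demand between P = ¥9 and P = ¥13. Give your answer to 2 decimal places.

-1.04

At P = 9, Q = 1725; at P = 13, Q = 1175.
ΔQ = -550, ΔP = 4. Midpoints: P̄ = 11.00, Q̄ = 1450.0.
ε = (ΔQ/ΔP)(P̄/Q̄) = (-550/4)(11.00/1450.0).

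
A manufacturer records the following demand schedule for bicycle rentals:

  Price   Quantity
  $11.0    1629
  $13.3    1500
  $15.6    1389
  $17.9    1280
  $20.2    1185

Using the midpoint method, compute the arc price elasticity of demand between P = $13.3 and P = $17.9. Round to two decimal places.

At P = 13.3, Q = 1500; at P = 17.9, Q = 1280.
ΔQ = -220, ΔP = 4.6. Midpoints: P̄ = 15.60, Q̄ = 1390.0.
ε = (ΔQ/ΔP)(P̄/Q̄) = (-220/4.6)(15.60/1390.0).

-0.54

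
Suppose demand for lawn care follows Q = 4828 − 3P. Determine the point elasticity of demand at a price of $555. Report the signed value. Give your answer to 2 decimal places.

-0.53

At P = 555, Q = 3163.
dQ/dP = −3.
ε = (dQ/dP)(P/Q) = (-3)(555/3163).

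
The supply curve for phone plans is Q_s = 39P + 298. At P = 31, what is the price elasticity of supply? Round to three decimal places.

0.802

At P = 31, Q_s = 1507.
dQ_s/dP = 39.
ε_s = (dQ_s/dP)(P/Q_s) = (39)(31/1507).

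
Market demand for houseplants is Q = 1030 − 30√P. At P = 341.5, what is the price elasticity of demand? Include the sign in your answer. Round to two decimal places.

At P = 341.5, Q = 475.608.
dQ/dP = −30/(2√P) = -0.812.
ε = (dQ/dP)(P/Q) = (-0.812)(341.5/475.608).

-0.58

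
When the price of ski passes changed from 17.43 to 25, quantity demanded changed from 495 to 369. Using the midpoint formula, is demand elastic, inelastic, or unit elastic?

inelastic

Arc ε ≈ -0.817.
|ε| = 0.82 < 1.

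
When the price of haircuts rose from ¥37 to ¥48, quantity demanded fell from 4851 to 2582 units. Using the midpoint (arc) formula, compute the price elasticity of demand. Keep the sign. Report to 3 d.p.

ΔQ = 2582 − 4851 = -2269; ΔP = 48 − 37 = 11.
Midpoints: P̄ = 42.50, Q̄ = 3716.5.
ε = (ΔQ/ΔP)(P̄/Q̄) = (-2269/11)(42.50/3716.5).

-2.359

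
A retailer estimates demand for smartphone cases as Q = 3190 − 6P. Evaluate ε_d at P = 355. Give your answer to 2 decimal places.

-2.01

At P = 355, Q = 1060.
dQ/dP = −6.
ε = (dQ/dP)(P/Q) = (-6)(355/1060).
|ε| > 1, so demand is elastic at this price.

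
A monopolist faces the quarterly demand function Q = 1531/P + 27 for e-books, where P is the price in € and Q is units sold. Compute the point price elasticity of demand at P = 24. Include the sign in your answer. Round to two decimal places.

-0.70

At P = 24, Q = 90.792.
dQ/dP = −1531/P² = -2.658.
ε = (dQ/dP)(P/Q) = (-2.658)(24/90.792).
|ε| < 1, so demand is inelastic at this price.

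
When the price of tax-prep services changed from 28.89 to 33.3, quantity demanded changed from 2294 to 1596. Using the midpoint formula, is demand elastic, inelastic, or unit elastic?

elastic

Arc ε ≈ -2.530.
|ε| = 2.53 > 1.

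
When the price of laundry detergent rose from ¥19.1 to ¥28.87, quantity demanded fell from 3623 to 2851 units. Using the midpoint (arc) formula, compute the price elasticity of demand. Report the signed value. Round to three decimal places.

-0.585

ΔQ = 2851 − 3623 = -772; ΔP = 28.87 − 19.1 = 9.77.
Midpoints: P̄ = 23.98, Q̄ = 3237.0.
ε = (ΔQ/ΔP)(P̄/Q̄) = (-772/9.77)(23.98/3237.0).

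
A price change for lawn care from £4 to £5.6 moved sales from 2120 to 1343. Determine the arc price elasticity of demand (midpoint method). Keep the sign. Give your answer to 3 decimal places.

ΔQ = 1343 − 2120 = -777; ΔP = 5.6 − 4 = 1.6.
Midpoints: P̄ = 4.80, Q̄ = 1731.5.
ε = (ΔQ/ΔP)(P̄/Q̄) = (-777/1.6)(4.80/1731.5).

-1.346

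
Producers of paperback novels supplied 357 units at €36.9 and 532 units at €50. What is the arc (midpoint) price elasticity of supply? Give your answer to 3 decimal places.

1.306

ΔQ = 532 − 357 = 175; ΔP = 50 − 36.9 = 13.1.
Midpoints: P̄ = 43.45, Q̄ = 444.5.
ε_s = (ΔQ/ΔP)(P̄/Q̄) = (175/13.1)(43.45/444.5).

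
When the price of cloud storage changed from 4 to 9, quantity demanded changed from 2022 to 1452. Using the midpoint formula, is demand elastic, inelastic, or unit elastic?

Arc ε ≈ -0.427.
|ε| = 0.43 < 1.

inelastic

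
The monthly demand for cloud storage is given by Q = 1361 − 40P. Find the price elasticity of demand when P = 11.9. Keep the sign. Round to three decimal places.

At P = 11.9, Q = 885.
dQ/dP = −40.
ε = (dQ/dP)(P/Q) = (-40)(11.9/885).
|ε| < 1, so demand is inelastic at this price.

-0.538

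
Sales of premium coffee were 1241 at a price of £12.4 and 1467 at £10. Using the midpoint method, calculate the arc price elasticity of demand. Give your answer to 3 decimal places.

-0.779

ΔQ = 1467 − 1241 = 226; ΔP = 10 − 12.4 = -2.4.
Midpoints: P̄ = 11.20, Q̄ = 1354.0.
ε = (ΔQ/ΔP)(P̄/Q̄) = (226/-2.4)(11.20/1354.0).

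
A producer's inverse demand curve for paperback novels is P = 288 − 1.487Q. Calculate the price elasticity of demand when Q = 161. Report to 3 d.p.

At Q = 161, P = 288 − 1.487(161) = 48.59.
dP/dQ = −1.487, so dQ/dP = 1/(−1.487) = -0.672.
ε = (dQ/dP)(P/Q) = (-0.672)(48.59/161).

-0.203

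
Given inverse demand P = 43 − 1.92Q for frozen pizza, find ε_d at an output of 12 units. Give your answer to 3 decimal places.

At Q = 12, P = 43 − 1.92(12) = 19.96.
dP/dQ = −1.92, so dQ/dP = 1/(−1.92) = -0.521.
ε = (dQ/dP)(P/Q) = (-0.521)(19.96/12).

-0.866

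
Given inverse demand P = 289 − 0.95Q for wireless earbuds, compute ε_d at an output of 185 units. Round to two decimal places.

At Q = 185, P = 289 − 0.95(185) = 113.25.
dP/dQ = −0.95, so dQ/dP = 1/(−0.95) = -1.053.
ε = (dQ/dP)(P/Q) = (-1.053)(113.25/185).

-0.64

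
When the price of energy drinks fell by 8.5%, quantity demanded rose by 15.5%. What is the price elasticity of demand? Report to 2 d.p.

-1.82

ε = %ΔQ / %ΔP = (15.5)/(-8.5) = -1.824.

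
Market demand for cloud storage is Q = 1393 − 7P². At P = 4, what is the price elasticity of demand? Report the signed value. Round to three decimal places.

At P = 4, Q = 1281.
dQ/dP = −14P = -56.
ε = (dQ/dP)(P/Q) = (-56)(4/1281).
|ε| < 1, so demand is inelastic at this price.

-0.175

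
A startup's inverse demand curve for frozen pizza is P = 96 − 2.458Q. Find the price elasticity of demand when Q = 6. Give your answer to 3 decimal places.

-5.509

At Q = 6, P = 96 − 2.458(6) = 81.25.
dP/dQ = −2.458, so dQ/dP = 1/(−2.458) = -0.407.
ε = (dQ/dP)(P/Q) = (-0.407)(81.25/6).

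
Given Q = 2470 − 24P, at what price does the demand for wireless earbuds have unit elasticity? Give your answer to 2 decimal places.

For linear demand Q = a − bP, ε = −bP/(a − bP). |ε| = 1 when bP = a − bP, i.e. P = a/(2b).
P = 2470/(2·24) = 2470/48 = 51.4583.

51.46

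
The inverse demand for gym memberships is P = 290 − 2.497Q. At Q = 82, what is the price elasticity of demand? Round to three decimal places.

-0.416

At Q = 82, P = 290 − 2.497(82) = 85.25.
dP/dQ = −2.497, so dQ/dP = 1/(−2.497) = -0.400.
ε = (dQ/dP)(P/Q) = (-0.400)(85.25/82).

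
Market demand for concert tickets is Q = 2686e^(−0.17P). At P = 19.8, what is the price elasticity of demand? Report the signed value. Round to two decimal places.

At P = 19.8, Q = 92.741.
dQ/dP = −0.17·2686e^(−0.17P) = −0.17Q = -15.766.
ε = (dQ/dP)(P/Q) = (-15.766)(19.8/92.741).

-3.37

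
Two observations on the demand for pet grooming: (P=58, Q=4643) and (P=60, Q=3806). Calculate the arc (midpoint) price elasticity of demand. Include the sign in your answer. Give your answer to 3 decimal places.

ΔQ = 3806 − 4643 = -837; ΔP = 60 − 58 = 2.
Midpoints: P̄ = 59.00, Q̄ = 4224.5.
ε = (ΔQ/ΔP)(P̄/Q̄) = (-837/2)(59.00/4224.5).

-5.845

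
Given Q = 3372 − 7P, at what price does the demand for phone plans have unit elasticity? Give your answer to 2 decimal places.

For linear demand Q = a − bP, ε = −bP/(a − bP). |ε| = 1 when bP = a − bP, i.e. P = a/(2b).
P = 3372/(2·7) = 3372/14 = 240.8571.

240.86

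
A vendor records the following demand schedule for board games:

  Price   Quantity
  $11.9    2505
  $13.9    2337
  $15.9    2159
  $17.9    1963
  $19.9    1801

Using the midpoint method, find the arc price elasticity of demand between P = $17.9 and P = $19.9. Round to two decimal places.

At P = 17.9, Q = 1963; at P = 19.9, Q = 1801.
ΔQ = -162, ΔP = 2.0. Midpoints: P̄ = 18.90, Q̄ = 1882.0.
ε = (ΔQ/ΔP)(P̄/Q̄) = (-162/2.0)(18.90/1882.0).

-0.81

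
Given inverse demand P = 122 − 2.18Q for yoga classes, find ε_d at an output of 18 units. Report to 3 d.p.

At Q = 18, P = 122 − 2.18(18) = 82.76.
dP/dQ = −2.18, so dQ/dP = 1/(−2.18) = -0.459.
ε = (dQ/dP)(P/Q) = (-0.459)(82.76/18).

-2.109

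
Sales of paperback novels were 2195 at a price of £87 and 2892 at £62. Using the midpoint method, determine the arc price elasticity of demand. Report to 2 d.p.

-0.82

ΔQ = 2892 − 2195 = 697; ΔP = 62 − 87 = -25.
Midpoints: P̄ = 74.50, Q̄ = 2543.5.
ε = (ΔQ/ΔP)(P̄/Q̄) = (697/-25)(74.50/2543.5).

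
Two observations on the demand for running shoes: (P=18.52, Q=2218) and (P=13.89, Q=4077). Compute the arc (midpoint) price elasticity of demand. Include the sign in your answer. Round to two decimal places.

ΔQ = 4077 − 2218 = 1859; ΔP = 13.89 − 18.52 = -4.63.
Midpoints: P̄ = 16.20, Q̄ = 3147.5.
ε = (ΔQ/ΔP)(P̄/Q̄) = (1859/-4.63)(16.20/3147.5).

-2.07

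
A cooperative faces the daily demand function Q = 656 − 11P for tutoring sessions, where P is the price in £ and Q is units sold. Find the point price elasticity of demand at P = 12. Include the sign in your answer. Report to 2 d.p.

At P = 12, Q = 524.
dQ/dP = −11.
ε = (dQ/dP)(P/Q) = (-11)(12/524).
|ε| < 1, so demand is inelastic at this price.

-0.25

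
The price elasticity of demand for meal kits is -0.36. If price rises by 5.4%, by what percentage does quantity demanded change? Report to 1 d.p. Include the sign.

%ΔQ ≈ ε × %ΔP = (-0.36)(5.4%) = -1.94%.

-1.9%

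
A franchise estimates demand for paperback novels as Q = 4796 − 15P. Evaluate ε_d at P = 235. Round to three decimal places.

At P = 235, Q = 1271.
dQ/dP = −15.
ε = (dQ/dP)(P/Q) = (-15)(235/1271).

-2.773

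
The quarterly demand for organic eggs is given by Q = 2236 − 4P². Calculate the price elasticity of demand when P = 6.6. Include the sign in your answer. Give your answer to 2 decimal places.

-0.17

At P = 6.6, Q = 2061.760.
dQ/dP = −8P = -52.800.
ε = (dQ/dP)(P/Q) = (-52.800)(6.6/2061.760).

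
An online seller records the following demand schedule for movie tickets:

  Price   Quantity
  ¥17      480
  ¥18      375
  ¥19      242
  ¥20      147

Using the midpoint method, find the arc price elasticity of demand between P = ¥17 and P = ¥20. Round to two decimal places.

At P = 17, Q = 480; at P = 20, Q = 147.
ΔQ = -333, ΔP = 3. Midpoints: P̄ = 18.50, Q̄ = 313.5.
ε = (ΔQ/ΔP)(P̄/Q̄) = (-333/3)(18.50/313.5).

-6.55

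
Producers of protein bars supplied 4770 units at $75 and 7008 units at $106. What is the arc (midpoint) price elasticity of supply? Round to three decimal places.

1.109

ΔQ = 7008 − 4770 = 2238; ΔP = 106 − 75 = 31.
Midpoints: P̄ = 90.50, Q̄ = 5889.0.
ε_s = (ΔQ/ΔP)(P̄/Q̄) = (2238/31)(90.50/5889.0).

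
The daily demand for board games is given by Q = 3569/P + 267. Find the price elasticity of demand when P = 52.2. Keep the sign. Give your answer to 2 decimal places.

At P = 52.2, Q = 335.372.
dQ/dP = −3569/P² = -1.310.
ε = (dQ/dP)(P/Q) = (-1.310)(52.2/335.372).
|ε| < 1, so demand is inelastic at this price.

-0.20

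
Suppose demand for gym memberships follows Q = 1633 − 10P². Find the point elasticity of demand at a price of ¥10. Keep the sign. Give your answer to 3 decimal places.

At P = 10, Q = 633.
dQ/dP = −20P = -200.
ε = (dQ/dP)(P/Q) = (-200)(10/633).

-3.160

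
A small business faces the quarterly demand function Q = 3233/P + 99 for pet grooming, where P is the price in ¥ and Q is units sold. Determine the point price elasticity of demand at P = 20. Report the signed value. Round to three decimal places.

-0.620

At P = 20, Q = 260.650.
dQ/dP = −3233/P² = -8.082.
ε = (dQ/dP)(P/Q) = (-8.082)(20/260.650).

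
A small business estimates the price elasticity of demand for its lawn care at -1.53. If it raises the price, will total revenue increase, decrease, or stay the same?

|ε| = 1.53 > 1, so demand is elastic. A price rise therefore reduces total revenue.

decrease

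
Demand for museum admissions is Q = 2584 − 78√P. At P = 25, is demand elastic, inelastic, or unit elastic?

Q = 2194, dQ/dP = -7.800.
ε = (dQ/dP)(P/Q) ≈ -0.089.
|ε| = 0.09 < 1.

inelastic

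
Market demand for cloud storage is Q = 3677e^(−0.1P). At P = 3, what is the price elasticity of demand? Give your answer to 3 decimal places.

At P = 3, Q = 2723.989.
dQ/dP = −0.1·3677e^(−0.1P) = −0.1Q = -272.399.
ε = (dQ/dP)(P/Q) = (-272.399)(3/2723.989).

-0.300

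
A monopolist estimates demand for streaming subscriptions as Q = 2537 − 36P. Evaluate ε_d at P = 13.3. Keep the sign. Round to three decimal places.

-0.233

At P = 13.3, Q = 2058.200.
dQ/dP = −36.
ε = (dQ/dP)(P/Q) = (-36)(13.3/2058.200).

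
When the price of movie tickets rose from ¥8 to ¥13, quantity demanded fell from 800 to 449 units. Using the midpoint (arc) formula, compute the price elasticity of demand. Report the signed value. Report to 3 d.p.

ΔQ = 449 − 800 = -351; ΔP = 13 − 8 = 5.
Midpoints: P̄ = 10.50, Q̄ = 624.5.
ε = (ΔQ/ΔP)(P̄/Q̄) = (-351/5)(10.50/624.5).

-1.180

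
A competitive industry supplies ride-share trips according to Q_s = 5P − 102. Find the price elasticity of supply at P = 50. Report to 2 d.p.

1.69

At P = 50, Q_s = 148.
dQ_s/dP = 5.
ε_s = (dQ_s/dP)(P/Q_s) = (5)(50/148).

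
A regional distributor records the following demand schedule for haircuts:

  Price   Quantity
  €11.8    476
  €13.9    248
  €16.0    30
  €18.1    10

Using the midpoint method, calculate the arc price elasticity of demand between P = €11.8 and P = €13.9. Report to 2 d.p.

At P = 11.8, Q = 476; at P = 13.9, Q = 248.
ΔQ = -228, ΔP = 2.1. Midpoints: P̄ = 12.85, Q̄ = 362.0.
ε = (ΔQ/ΔP)(P̄/Q̄) = (-228/2.1)(12.85/362.0).

-3.85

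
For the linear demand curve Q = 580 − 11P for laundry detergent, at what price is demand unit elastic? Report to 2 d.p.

26.36

For linear demand Q = a − bP, ε = −bP/(a − bP). |ε| = 1 when bP = a − bP, i.e. P = a/(2b).
P = 580/(2·11) = 580/22 = 26.3636.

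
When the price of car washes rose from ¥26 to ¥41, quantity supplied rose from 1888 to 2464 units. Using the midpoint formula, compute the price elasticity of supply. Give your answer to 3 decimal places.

0.591

ΔQ = 2464 − 1888 = 576; ΔP = 41 − 26 = 15.
Midpoints: P̄ = 33.50, Q̄ = 2176.0.
ε_s = (ΔQ/ΔP)(P̄/Q̄) = (576/15)(33.50/2176.0).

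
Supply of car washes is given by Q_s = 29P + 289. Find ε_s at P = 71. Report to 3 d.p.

0.877

At P = 71, Q_s = 2348.
dQ_s/dP = 29.
ε_s = (dQ_s/dP)(P/Q_s) = (29)(71/2348).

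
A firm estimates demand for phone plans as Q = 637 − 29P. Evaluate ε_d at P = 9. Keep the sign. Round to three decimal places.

-0.694

At P = 9, Q = 376.
dQ/dP = −29.
ε = (dQ/dP)(P/Q) = (-29)(9/376).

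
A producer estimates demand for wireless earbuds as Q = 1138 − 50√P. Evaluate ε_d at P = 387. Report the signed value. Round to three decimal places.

At P = 387, Q = 154.384.
dQ/dP = −50/(2√P) = -1.271.
ε = (dQ/dP)(P/Q) = (-1.271)(387/154.384).
|ε| > 1, so demand is elastic at this price.

-3.186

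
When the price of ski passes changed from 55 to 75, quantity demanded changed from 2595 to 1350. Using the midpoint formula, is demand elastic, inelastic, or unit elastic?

Arc ε ≈ -2.051.
|ε| = 2.05 > 1.

elastic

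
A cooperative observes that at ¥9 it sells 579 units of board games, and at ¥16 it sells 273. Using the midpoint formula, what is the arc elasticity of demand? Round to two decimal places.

-1.28

ΔQ = 273 − 579 = -306; ΔP = 16 − 9 = 7.
Midpoints: P̄ = 12.50, Q̄ = 426.0.
ε = (ΔQ/ΔP)(P̄/Q̄) = (-306/7)(12.50/426.0).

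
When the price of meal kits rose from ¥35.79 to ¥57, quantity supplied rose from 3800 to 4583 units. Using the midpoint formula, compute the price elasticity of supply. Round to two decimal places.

0.41

ΔQ = 4583 − 3800 = 783; ΔP = 57 − 35.79 = 21.21.
Midpoints: P̄ = 46.39, Q̄ = 4191.5.
ε_s = (ΔQ/ΔP)(P̄/Q̄) = (783/21.21)(46.39/4191.5).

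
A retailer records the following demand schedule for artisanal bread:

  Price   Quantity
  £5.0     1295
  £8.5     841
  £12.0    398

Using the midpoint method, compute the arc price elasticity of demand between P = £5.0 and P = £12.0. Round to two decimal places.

At P = 5.0, Q = 1295; at P = 12.0, Q = 398.
ΔQ = -897, ΔP = 7.0. Midpoints: P̄ = 8.50, Q̄ = 846.5.
ε = (ΔQ/ΔP)(P̄/Q̄) = (-897/7.0)(8.50/846.5).

-1.29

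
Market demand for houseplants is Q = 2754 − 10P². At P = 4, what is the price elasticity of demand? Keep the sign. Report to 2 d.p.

At P = 4, Q = 2594.
dQ/dP = −20P = -80.
ε = (dQ/dP)(P/Q) = (-80)(4/2594).

-0.12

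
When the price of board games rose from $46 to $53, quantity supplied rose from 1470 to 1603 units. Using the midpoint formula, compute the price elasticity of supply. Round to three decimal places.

ΔQ = 1603 − 1470 = 133; ΔP = 53 − 46 = 7.
Midpoints: P̄ = 49.50, Q̄ = 1536.5.
ε_s = (ΔQ/ΔP)(P̄/Q̄) = (133/7)(49.50/1536.5).

0.612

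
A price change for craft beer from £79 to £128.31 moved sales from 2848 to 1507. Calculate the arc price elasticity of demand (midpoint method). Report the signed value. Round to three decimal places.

-1.295

ΔQ = 1507 − 2848 = -1341; ΔP = 128.31 − 79 = 49.31.
Midpoints: P̄ = 103.66, Q̄ = 2177.5.
ε = (ΔQ/ΔP)(P̄/Q̄) = (-1341/49.31)(103.66/2177.5).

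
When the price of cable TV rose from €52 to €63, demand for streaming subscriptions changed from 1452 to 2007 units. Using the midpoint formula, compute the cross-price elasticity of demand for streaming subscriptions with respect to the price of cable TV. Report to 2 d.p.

ΔQ_x = 2007 − 1452 = 555; ΔP_y = 63 − 52 = 11.
Midpoints: P̄_y = 57.50, Q̄_x = 1729.5.
ε_xy = (ΔQ_x/ΔP_y)(P̄_y/Q̄_x) = (555/11)(57.50/1729.5).
ε_xy > 0, so the goods are substitutes.

1.68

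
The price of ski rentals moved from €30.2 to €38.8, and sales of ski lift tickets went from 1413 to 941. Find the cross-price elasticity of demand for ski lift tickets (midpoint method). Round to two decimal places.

ΔQ_x = 941 − 1413 = -472; ΔP_y = 38.8 − 30.2 = 8.6.
Midpoints: P̄_y = 34.50, Q̄_x = 1177.0.
ε_xy = (ΔQ_x/ΔP_y)(P̄_y/Q̄_x) = (-472/8.6)(34.50/1177.0).

-1.61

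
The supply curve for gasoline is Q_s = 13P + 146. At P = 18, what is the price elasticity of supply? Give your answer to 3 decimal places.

0.616

At P = 18, Q_s = 380.
dQ_s/dP = 13.
ε_s = (dQ_s/dP)(P/Q_s) = (13)(18/380).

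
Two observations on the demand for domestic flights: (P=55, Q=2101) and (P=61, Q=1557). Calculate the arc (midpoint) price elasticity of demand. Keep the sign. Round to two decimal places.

ΔQ = 1557 − 2101 = -544; ΔP = 61 − 55 = 6.
Midpoints: P̄ = 58.00, Q̄ = 1829.0.
ε = (ΔQ/ΔP)(P̄/Q̄) = (-544/6)(58.00/1829.0).

-2.88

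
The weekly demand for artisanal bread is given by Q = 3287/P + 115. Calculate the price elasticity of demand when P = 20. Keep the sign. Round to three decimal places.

-0.588

At P = 20, Q = 279.350.
dQ/dP = −3287/P² = -8.217.
ε = (dQ/dP)(P/Q) = (-8.217)(20/279.350).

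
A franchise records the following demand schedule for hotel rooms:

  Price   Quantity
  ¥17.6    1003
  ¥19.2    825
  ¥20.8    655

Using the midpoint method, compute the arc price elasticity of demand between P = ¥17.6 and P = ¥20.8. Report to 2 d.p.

At P = 17.6, Q = 1003; at P = 20.8, Q = 655.
ΔQ = -348, ΔP = 3.2. Midpoints: P̄ = 19.20, Q̄ = 829.0.
ε = (ΔQ/ΔP)(P̄/Q̄) = (-348/3.2)(19.20/829.0).

-2.52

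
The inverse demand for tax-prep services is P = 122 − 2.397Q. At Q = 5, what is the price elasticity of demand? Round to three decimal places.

At Q = 5, P = 122 − 2.397(5) = 110.02.
dP/dQ = −2.397, so dQ/dP = 1/(−2.397) = -0.417.
ε = (dQ/dP)(P/Q) = (-0.417)(110.02/5).

-9.179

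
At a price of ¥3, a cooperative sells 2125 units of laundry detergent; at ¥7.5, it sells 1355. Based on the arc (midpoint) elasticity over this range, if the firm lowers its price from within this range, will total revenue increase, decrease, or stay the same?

Arc ε = (-770/4.5)(5.25/1740.0) ≈ -0.516.
|ε| = 0.52 < 1, so demand is inelastic. A price cut therefore reduces total revenue.

decrease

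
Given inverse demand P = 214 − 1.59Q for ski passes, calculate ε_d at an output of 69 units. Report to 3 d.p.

-0.951

At Q = 69, P = 214 − 1.59(69) = 104.29.
dP/dQ = −1.59, so dQ/dP = 1/(−1.59) = -0.629.
ε = (dQ/dP)(P/Q) = (-0.629)(104.29/69).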